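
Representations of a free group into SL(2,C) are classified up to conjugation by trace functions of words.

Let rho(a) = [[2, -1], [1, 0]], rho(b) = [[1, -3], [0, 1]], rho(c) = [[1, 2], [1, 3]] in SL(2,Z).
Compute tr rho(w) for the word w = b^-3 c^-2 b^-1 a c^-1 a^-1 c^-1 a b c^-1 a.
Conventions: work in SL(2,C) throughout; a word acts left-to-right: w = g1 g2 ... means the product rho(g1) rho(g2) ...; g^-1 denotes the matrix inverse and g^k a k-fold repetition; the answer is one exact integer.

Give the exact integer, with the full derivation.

-7222

rho(b^-1) = [[1, 3], [0, 1]]
... * rho(b^-1) = [[1, 3], [0, 1]]  ->  [[1, 6], [0, 1]]
... * rho(b^-1) = [[1, 3], [0, 1]]  ->  [[1, 9], [0, 1]]
... * rho(c^-1) = [[3, -2], [-1, 1]]  ->  [[-6, 7], [-1, 1]]
... * rho(c^-1) = [[3, -2], [-1, 1]]  ->  [[-25, 19], [-4, 3]]
... * rho(b^-1) = [[1, 3], [0, 1]]  ->  [[-25, -56], [-4, -9]]
... * rho(a) = [[2, -1], [1, 0]]  ->  [[-106, 25], [-17, 4]]
... * rho(c^-1) = [[3, -2], [-1, 1]]  ->  [[-343, 237], [-55, 38]]
... * rho(a^-1) = [[0, 1], [-1, 2]]  ->  [[-237, 131], [-38, 21]]
... * rho(c^-1) = [[3, -2], [-1, 1]]  ->  [[-842, 605], [-135, 97]]
... * rho(a) = [[2, -1], [1, 0]]  ->  [[-1079, 842], [-173, 135]]
... * rho(b) = [[1, -3], [0, 1]]  ->  [[-1079, 4079], [-173, 654]]
... * rho(c^-1) = [[3, -2], [-1, 1]]  ->  [[-7316, 6237], [-1173, 1000]]
... * rho(a) = [[2, -1], [1, 0]]  ->  [[-8395, 7316], [-1346, 1173]]
tr = -8395 + 1173 = -7222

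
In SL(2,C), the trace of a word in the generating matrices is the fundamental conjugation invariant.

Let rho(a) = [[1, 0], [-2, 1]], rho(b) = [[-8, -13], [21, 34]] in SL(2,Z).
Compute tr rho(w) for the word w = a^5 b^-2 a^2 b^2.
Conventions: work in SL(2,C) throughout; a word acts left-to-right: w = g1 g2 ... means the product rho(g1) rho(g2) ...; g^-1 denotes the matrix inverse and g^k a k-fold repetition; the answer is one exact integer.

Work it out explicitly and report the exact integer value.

rho(a) = [[1, 0], [-2, 1]]
... * rho(a) = [[1, 0], [-2, 1]]  ->  [[1, 0], [-4, 1]]
... * rho(a) = [[1, 0], [-2, 1]]  ->  [[1, 0], [-6, 1]]
... * rho(a) = [[1, 0], [-2, 1]]  ->  [[1, 0], [-8, 1]]
... * rho(a) = [[1, 0], [-2, 1]]  ->  [[1, 0], [-10, 1]]
... * rho(b^-1) = [[34, 13], [-21, -8]]  ->  [[34, 13], [-361, -138]]
... * rho(b^-1) = [[34, 13], [-21, -8]]  ->  [[883, 338], [-9376, -3589]]
... * rho(a) = [[1, 0], [-2, 1]]  ->  [[207, 338], [-2198, -3589]]
... * rho(a) = [[1, 0], [-2, 1]]  ->  [[-469, 338], [4980, -3589]]
... * rho(b) = [[-8, -13], [21, 34]]  ->  [[10850, 17589], [-115209, -186766]]
... * rho(b) = [[-8, -13], [21, 34]]  ->  [[282569, 456976], [-3000414, -4852327]]
tr = 282569 + -4852327 = -4569758

-4569758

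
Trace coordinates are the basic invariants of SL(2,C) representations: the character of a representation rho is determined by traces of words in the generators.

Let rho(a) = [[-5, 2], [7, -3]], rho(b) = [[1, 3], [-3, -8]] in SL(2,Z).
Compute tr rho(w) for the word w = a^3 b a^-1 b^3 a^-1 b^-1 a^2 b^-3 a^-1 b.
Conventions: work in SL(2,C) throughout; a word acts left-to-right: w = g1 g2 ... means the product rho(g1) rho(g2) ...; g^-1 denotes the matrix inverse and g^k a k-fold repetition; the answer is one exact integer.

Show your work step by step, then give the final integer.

rho(a) = [[-5, 2], [7, -3]]
... * rho(a) = [[-5, 2], [7, -3]]  ->  [[39, -16], [-56, 23]]
... * rho(a) = [[-5, 2], [7, -3]]  ->  [[-307, 126], [441, -181]]
... * rho(b) = [[1, 3], [-3, -8]]  ->  [[-685, -1929], [984, 2771]]
... * rho(a^-1) = [[-3, -2], [-7, -5]]  ->  [[15558, 11015], [-22349, -15823]]
... * rho(b) = [[1, 3], [-3, -8]]  ->  [[-17487, -41446], [25120, 59537]]
... * rho(b) = [[1, 3], [-3, -8]]  ->  [[106851, 279107], [-153491, -400936]]
... * rho(b) = [[1, 3], [-3, -8]]  ->  [[-730470, -1912303], [1049317, 2747015]]
... * rho(a^-1) = [[-3, -2], [-7, -5]]  ->  [[15577531, 11022455], [-22377056, -15833709]]
... * rho(b^-1) = [[-8, -3], [3, 1]]  ->  [[-91552883, -35710138], [131515321, 51297459]]
... * rho(a) = [[-5, 2], [7, -3]]  ->  [[207793449, -75975352], [-298494392, 109138265]]
... * rho(a) = [[-5, 2], [7, -3]]  ->  [[-1570794709, 643512954], [2256439815, -924403579]]
... * rho(b^-1) = [[-8, -3], [3, 1]]  ->  [[14496896534, 5355897081], [-20824729257, -7693723024]]
... * rho(b^-1) = [[-8, -3], [3, 1]]  ->  [[-99907481029, -38134792521], [143516664984, 54780464747]]
... * rho(b^-1) = [[-8, -3], [3, 1]]  ->  [[684855470669, 261587650566], [-983791925631, -375769530205]]
... * rho(a^-1) = [[-3, -2], [-7, -5]]  ->  [[-3885679965969, -2677649194168], [5581762488328, 3846431502287]]
... * rho(b) = [[1, 3], [-3, -8]]  ->  [[4147267616535, 9764153655437], [-5957532018533, -14026164553312]]
tr = 4147267616535 + -14026164553312 = -9878896936777

-9878896936777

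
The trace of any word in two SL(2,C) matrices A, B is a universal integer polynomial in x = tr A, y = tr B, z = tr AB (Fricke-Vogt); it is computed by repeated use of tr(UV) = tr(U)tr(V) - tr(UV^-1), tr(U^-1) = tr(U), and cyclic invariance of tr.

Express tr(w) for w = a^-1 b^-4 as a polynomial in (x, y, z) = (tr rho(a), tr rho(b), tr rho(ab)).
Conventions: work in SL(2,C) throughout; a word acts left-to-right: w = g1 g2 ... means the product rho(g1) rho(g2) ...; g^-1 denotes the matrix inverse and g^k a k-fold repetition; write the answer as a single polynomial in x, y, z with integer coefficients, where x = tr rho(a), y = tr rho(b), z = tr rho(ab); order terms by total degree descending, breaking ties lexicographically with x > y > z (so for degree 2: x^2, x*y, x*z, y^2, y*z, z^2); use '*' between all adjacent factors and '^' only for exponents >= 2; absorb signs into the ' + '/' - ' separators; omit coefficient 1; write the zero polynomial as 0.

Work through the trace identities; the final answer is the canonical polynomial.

tr(b^-1) = tr(b) = y
tr(b^-1 a) = tr(a)*tr(b) - tr(a b) = x*y - z
tr(b^-1 a^-1) = tr(b^-1)*tr(a) - tr(b^-1 a) = z
tr(b^-1 a^-1 b^-1) = tr(b^-1 a^-1)*tr(b) - tr(b^-1 a^-1 b) = y*z - x
tr(b^-1 a^-1 b^-2) = tr(b^-1 a^-1 b^-1)*tr(b) - tr(b^-1 a^-1) = y^2*z - x*y - z
tr(a^-1 b^-4) = tr(b^-1 a^-1 b^-2)*tr(b) - tr(b^-1 a^-1 b^-1) = y^3*z - x*y^2 - 2*y*z + x

y^3*z - x*y^2 - 2*y*z + x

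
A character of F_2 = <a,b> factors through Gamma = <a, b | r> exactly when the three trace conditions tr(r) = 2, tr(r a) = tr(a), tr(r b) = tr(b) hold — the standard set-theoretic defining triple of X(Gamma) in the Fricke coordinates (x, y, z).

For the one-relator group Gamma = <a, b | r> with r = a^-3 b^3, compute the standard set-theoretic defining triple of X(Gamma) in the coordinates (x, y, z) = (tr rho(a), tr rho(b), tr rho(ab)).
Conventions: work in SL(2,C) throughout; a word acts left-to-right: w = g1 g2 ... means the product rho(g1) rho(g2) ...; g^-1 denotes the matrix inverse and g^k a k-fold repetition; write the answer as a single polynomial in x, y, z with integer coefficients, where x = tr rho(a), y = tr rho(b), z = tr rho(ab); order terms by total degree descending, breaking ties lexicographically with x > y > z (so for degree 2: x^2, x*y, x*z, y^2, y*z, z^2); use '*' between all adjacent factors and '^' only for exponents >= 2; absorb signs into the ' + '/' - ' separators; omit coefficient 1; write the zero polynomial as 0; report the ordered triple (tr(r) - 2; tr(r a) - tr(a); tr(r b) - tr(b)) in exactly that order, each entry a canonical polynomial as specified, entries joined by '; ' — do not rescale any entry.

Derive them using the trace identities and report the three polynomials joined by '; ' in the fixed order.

x^3*y^3 - x^2*y^2*z - 2*x^3*y - 2*x*y^3 + x^2*z + y^2*z + 5*x*y - z - 2; x^2*y^3 - x*y^2*z - 2*x^2*y - y^3 + x*z - x + 3*y; x^3*y^4 - x^2*y^3*z - 3*x^3*y^2 - 2*x*y^4 + 2*x^2*y*z + y^3*z + x^3 + 7*x*y^2 - 2*y*z - 3*x - y

reduce: tr(b^2) = tr(b) tr(b) - tr(1) = y^2 - 2
tr(b^3) = tr(b) tr(b^2) - tr(b) = y^3 - 3*y
reduce: tr(a b^2) = tr(b) tr(a b) - tr(a) = y*z - x
tr(b^3 a) = tr(b) tr(a b^2) - tr(a b) = y^2*z - x*y - z
reduce: tr(a^-1 b^3) = tr(b^3) tr(a) - tr(b^3 a) = x*y^3 - y^2*z - 2*x*y + z
tr(b^3 a^-2) = tr(a^-1 b^3) tr(a) - tr(a^-1 b^3 a) = x^2*y^3 - x*y^2*z - 2*x^2*y - y^3 + x*z + 3*y
so tr(a^-3 b^3) = tr(b^3 a^-2) tr(a) - tr(b^3 a^-1) = x^3*y^3 - x^2*y^2*z - 2*x^3*y - 2*x*y^3 + x^2*z + y^2*z + 5*x*y - z
tr(b^4) = tr(b) tr(b^3) - tr(b^2)  (reduce the b square) = y^4 - 4*y^2 + 2
tr(b^4 a) = tr(b) tr(b^2 a b) - tr(b^2 a)  (reduce the b square) = y^3*z - x*y^2 - 2*y*z + x
so tr(b^4 a^-1) = tr(b^4) tr(a) - tr(b^4 a)  (eliminate a^-1) = x*y^4 - y^3*z - 3*x*y^2 + 2*y*z + x
so tr(a^-2 b^4) = tr(b^4 a^-1) tr(a) - tr(b^4)  (eliminate a^-1) = x^2*y^4 - x*y^3*z - 3*x^2*y^2 - y^4 + 2*x*y*z + x^2 + 4*y^2 - 2
so tr(a^-3 b^4) = tr(a^-2 b^4) tr(a) - tr(a^-2 b^4 a)  (eliminate a^-1) = x^3*y^4 - x^2*y^3*z - 3*x^3*y^2 - 2*x*y^4 + 2*x^2*y*z + y^3*z + x^3 + 7*x*y^2 - 2*y*z - 3*x
assemble the triple (tr(r) - 2; tr(r a) - x; tr(r b) - y)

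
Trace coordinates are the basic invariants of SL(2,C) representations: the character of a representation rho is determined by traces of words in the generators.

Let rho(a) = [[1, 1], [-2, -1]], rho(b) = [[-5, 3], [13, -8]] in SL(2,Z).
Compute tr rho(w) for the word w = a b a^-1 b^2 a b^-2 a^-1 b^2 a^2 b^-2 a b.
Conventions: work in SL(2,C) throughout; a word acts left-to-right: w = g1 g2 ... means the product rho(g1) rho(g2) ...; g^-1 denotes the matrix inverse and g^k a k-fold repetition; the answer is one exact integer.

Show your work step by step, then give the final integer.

34580

rho(a) = [[1, 1], [-2, -1]]
... * rho(b) = [[-5, 3], [13, -8]]  ->  [[8, -5], [-3, 2]]
... * rho(a^-1) = [[-1, -1], [2, 1]]  ->  [[-18, -13], [7, 5]]
... * rho(b) = [[-5, 3], [13, -8]]  ->  [[-79, 50], [30, -19]]
... * rho(b) = [[-5, 3], [13, -8]]  ->  [[1045, -637], [-397, 242]]
... * rho(a) = [[1, 1], [-2, -1]]  ->  [[2319, 1682], [-881, -639]]
... * rho(b^-1) = [[-8, -3], [-13, -5]]  ->  [[-40418, -15367], [15355, 5838]]
... * rho(b^-1) = [[-8, -3], [-13, -5]]  ->  [[523115, 198089], [-198734, -75255]]
... * rho(a^-1) = [[-1, -1], [2, 1]]  ->  [[-126937, -325026], [48224, 123479]]
... * rho(b) = [[-5, 3], [13, -8]]  ->  [[-3590653, 2219397], [1364107, -843160]]
... * rho(b) = [[-5, 3], [13, -8]]  ->  [[46805426, -28527135], [-17781615, 10837601]]
... * rho(a) = [[1, 1], [-2, -1]]  ->  [[103859696, 75332561], [-39456817, -28619216]]
... * rho(a) = [[1, 1], [-2, -1]]  ->  [[-46805426, 28527135], [17781615, -10837601]]
... * rho(b^-1) = [[-8, -3], [-13, -5]]  ->  [[3590653, -2219397], [-1364107, 843160]]
... * rho(b^-1) = [[-8, -3], [-13, -5]]  ->  [[126937, 325026], [-48224, -123479]]
... * rho(a) = [[1, 1], [-2, -1]]  ->  [[-523115, -198089], [198734, 75255]]
... * rho(b) = [[-5, 3], [13, -8]]  ->  [[40418, 15367], [-15355, -5838]]
tr = 40418 + -5838 = 34580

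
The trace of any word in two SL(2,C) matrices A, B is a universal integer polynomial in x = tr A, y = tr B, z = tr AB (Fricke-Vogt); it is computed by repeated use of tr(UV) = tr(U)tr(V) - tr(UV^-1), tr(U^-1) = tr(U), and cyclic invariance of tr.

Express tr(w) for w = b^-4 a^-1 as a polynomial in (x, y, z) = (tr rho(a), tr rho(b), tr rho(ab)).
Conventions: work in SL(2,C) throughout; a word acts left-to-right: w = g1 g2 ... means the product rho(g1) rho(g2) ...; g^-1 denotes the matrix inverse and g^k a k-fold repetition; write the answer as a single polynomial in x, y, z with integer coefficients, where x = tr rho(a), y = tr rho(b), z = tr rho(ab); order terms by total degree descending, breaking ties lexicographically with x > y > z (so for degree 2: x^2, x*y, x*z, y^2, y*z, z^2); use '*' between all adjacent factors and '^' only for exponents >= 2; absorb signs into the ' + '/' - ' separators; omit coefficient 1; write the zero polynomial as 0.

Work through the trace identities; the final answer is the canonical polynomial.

tr(a^-1) = tr(a) = x
tr(a^-1 b) = tr(b) * tr(a) - tr(b a)   [inverse elimination on a] = x*y - z
tr(b^-1 a^-1) = tr(a^-1) * tr(b) - tr(a^-1 b)   [inverse elimination on b] = z
tr(a^-1 b^-2) = tr(b^-1 a^-1) * tr(b) - tr(b^-1 a^-1 b)   [inverse elimination on b] = y*z - x
tr(a^-1 b^-3) = tr(a^-1 b^-2) * tr(b) - tr(a^-1 b^-1)   [inverse elimination on b] = y^2*z - x*y - z
tr(b^-4 a^-1) = tr(a^-1 b^-3) * tr(b) - tr(a^-1 b^-2)   [inverse elimination on b] = y^3*z - x*y^2 - 2*y*z + x

y^3*z - x*y^2 - 2*y*z + x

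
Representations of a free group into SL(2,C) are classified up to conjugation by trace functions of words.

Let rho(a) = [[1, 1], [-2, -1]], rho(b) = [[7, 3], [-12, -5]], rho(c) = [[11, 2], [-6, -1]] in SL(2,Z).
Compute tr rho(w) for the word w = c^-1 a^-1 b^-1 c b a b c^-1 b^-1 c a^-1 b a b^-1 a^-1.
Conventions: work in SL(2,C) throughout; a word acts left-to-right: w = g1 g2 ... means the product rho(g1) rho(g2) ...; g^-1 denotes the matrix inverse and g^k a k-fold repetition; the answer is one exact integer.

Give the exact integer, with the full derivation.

rho(c^-1) = [[-1, -2], [6, 11]]
... * rho(a^-1) = [[-1, -1], [2, 1]]  ->  [[-3, -1], [16, 5]]
... * rho(b^-1) = [[-5, -3], [12, 7]]  ->  [[3, 2], [-20, -13]]
... * rho(c) = [[11, 2], [-6, -1]]  ->  [[21, 4], [-142, -27]]
... * rho(b) = [[7, 3], [-12, -5]]  ->  [[99, 43], [-670, -291]]
... * rho(a) = [[1, 1], [-2, -1]]  ->  [[13, 56], [-88, -379]]
... * rho(b) = [[7, 3], [-12, -5]]  ->  [[-581, -241], [3932, 1631]]
... * rho(c^-1) = [[-1, -2], [6, 11]]  ->  [[-865, -1489], [5854, 10077]]
... * rho(b^-1) = [[-5, -3], [12, 7]]  ->  [[-13543, -7828], [91654, 52977]]
... * rho(c) = [[11, 2], [-6, -1]]  ->  [[-102005, -19258], [690332, 130331]]
... * rho(a^-1) = [[-1, -1], [2, 1]]  ->  [[63489, 82747], [-429670, -560001]]
... * rho(b) = [[7, 3], [-12, -5]]  ->  [[-548541, -223268], [3712322, 1510995]]
... * rho(a) = [[1, 1], [-2, -1]]  ->  [[-102005, -325273], [690332, 2201327]]
... * rho(b^-1) = [[-5, -3], [12, 7]]  ->  [[-3393251, -1970896], [22964264, 13338293]]
... * rho(a^-1) = [[-1, -1], [2, 1]]  ->  [[-548541, 1422355], [3712322, -9625971]]
tr = -548541 + -9625971 = -10174512

-10174512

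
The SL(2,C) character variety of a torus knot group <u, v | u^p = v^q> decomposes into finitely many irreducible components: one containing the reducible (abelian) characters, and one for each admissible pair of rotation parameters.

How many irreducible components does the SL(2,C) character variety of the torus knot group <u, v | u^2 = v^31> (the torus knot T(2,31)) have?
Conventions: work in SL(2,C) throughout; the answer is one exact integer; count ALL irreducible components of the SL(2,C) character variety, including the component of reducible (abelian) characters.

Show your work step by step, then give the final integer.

In the torus knot group T(2,31), u^2 = v^31 is central, so an irreducible representation sends it to +I or -I (Schur).
So on each irreducible component the traces are pinned: tr(u) = 2*cos(pi*alpha/2) with 1 <= alpha <= 1, tr(v) = 2*cos(pi*beta/31) with 1 <= beta <= 30.
The two central values (-1)^alpha I and (-1)^beta I must be the same matrix, so alpha and beta share a parity.
Enumerate parity-matched pairs: 1*15 odd-odd plus 0*15 even-even gives 15.
Total: 15 irreducible-character components + 1 reducible (abelian) component = 16.

16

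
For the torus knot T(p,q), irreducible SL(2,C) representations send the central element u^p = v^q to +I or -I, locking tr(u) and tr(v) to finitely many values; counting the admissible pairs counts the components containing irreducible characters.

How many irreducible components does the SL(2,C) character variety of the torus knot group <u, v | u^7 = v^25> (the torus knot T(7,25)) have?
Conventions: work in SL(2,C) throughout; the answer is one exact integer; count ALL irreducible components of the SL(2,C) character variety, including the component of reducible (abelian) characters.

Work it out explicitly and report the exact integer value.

73

Gamma = < u, v | u^7 = v^25 > (torus knot T(7,25)); the central element u^7 = v^25 acts as +I or -I in any irreducible SL(2,C) representation.
On an irreducible component, tr(u) is locked at 2*cos(pi*alpha/7) for some alpha in 1..6, and tr(v) at 2*cos(pi*beta/25) for some beta in 1..24.
Consistency of u^7 = (-1)^alpha I with v^25 = (-1)^beta I forces alpha = beta (mod 2).
Counting: 3 odd alphas x 12 odd betas + 3 even alphas x 12 even betas = 36 + 36 = 72.
components with irreducible characters: 72; plus the single component of reducible (abelian) characters: total 73.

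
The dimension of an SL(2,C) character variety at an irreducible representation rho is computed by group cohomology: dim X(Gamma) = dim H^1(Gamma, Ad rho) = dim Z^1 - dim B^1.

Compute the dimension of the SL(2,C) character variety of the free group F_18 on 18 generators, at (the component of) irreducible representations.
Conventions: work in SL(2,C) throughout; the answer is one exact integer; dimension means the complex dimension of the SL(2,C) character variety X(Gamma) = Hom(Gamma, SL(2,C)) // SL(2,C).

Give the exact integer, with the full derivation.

The free group F_18: 18 generators, no relators.
A cocycle picks one sl_2 vector per generator freely, giving dim Z^1 = 3*18 = 54.
At an irreducible rho the centralizer of the image in sl_2 is 0, so the coboundary map sl_2 -> Z^1 is injective: dim B^1 = 3.
dim H^1 = 54 - 3 = 51, which is dim X.

51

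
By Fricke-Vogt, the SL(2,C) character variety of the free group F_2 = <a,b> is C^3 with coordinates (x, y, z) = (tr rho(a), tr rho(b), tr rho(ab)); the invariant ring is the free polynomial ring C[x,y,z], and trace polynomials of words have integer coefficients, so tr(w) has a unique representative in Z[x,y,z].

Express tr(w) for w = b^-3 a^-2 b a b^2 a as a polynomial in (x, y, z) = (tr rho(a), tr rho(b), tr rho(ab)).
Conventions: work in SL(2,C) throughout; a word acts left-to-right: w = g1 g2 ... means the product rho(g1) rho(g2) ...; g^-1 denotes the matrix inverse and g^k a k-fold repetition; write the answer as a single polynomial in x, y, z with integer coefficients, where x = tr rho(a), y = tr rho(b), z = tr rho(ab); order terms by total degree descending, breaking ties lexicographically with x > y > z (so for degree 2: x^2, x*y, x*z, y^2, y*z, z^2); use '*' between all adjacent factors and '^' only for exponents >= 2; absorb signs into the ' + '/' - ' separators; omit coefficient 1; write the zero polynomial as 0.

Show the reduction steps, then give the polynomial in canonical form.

and trace(b^2 a) = trace(b) * trace(a b) - trace(a)   [square of b] = y*z - x
trace(b^2) = trace(b) * trace(b) - trace(1)   [square of b] = y^2 - 2
trace(a b^2 a) = trace(a) * trace(b^2 a) - trace(b^2)   [square of a] = x*y*z - x^2 - y^2 + 2
and trace(a b a b) = trace(a b) * trace(a b) - trace(1)   [split at a repeated a] = z^2 - 2
and trace(a b a) = trace(a) * trace(b a) - trace(b)   [square of a] = x*z - y
trace(b a b^2 a) = trace(b) * trace(a b a b) - trace(a b a)   [square of b] = y*z^2 - x*z - y
trace(b a b^2) = trace(b) * trace(b a b) - trace(b a)   [square of b] = y^2*z - x*y - z
and trace(a b a b^2 a) = trace(a) * trace(b a b^2 a) - trace(b a b^2)   [square of a] = x*y*z^2 - x^2*z - y^2*z + z
next, trace(a b a b a b) = trace(a b a b) * trace(a b) - trace(b a)   [split at a repeated a] = z^3 - 3*z
and trace(a b a b a) = trace(a) * trace(b a b a) - trace(b a b)   [square of a] = x*z^2 - y*z - x
trace(a b a b^2 a b) = trace(b) * trace(a b a b a b) - trace(a b a b a)   [square of b] = y*z^3 - x*z^2 - 2*y*z + x
next, trace(b a b^2 a b^-1 a) = trace(a b a b^2 a) * trace(b) - trace(a b a b^2 a b)   [inverse elimination on b] = x*y^2*z^2 - x^2*y*z - y^3*z - y*z^3 + x*z^2 + 3*y*z - x
trace(b a b^2 a b^-1 a^-1) = trace(b a b^2 a b^-1) * trace(a) - trace(b a b^2 a b^-1 a)   [inverse elimination on a] = -x*y^2*z^2 + 2*x^2*y*z + y^3*z + y*z^3 - x^3 - x*y^2 - x*z^2 - 3*y*z + 3*x
trace(b^-1 a^-2 b a b^2 a) = trace(b a b^2 a b^-1 a^-1) * trace(a) - trace(b a b^2 a b^-1)   [inverse elimination on a] = -x^2*y^2*z^2 + 2*x^3*y*z + x*y^3*z + x*y*z^3 - x^4 - x^2*y^2 - x^2*z^2 - 4*x*y*z + 4*x^2 + y^2 - 2
and trace(a^-1 b a b^2) = trace(b a b^2) * trace(a) - trace(b a b^2 a)   [inverse elimination on a] = x*y^2*z - x^2*y - y*z^2 + y
trace(a^-2 b a b^2 a b^-2) = trace(b^-1 a^-2 b a b^2 a) * trace(b) - trace(b^-1 a^-2 b a b^2 a b)   [inverse elimination on b] = -x^2*y^3*z^2 + 2*x^3*y^2*z + x*y^4*z + x*y^2*z^3 - x^4*y - x^2*y^3 - x^2*y*z^2 - 5*x*y^2*z + 5*x^2*y + y^3 + y*z^2 - 3*y
and trace(b^-3 a^-2 b a b^2 a) = trace(a^-2 b a b^2 a b^-2) * trace(b) - trace(a^-2 b a b^2 a b^-1)   [inverse elimination on b] = -x^2*y^4*z^2 + 2*x^3*y^3*z + x*y^5*z + x*y^3*z^3 - x^4*y^2 - x^2*y^4 - 2*x^3*y*z - 6*x*y^3*z - x*y*z^3 + x^4 + 6*x^2*y^2 + x^2*z^2 + y^4 + y^2*z^2 + 4*x*y*z - 4*x^2 - 4*y^2 + 2

-x^2*y^4*z^2 + 2*x^3*y^3*z + x*y^5*z + x*y^3*z^3 - x^4*y^2 - x^2*y^4 - 2*x^3*y*z - 6*x*y^3*z - x*y*z^3 + x^4 + 6*x^2*y^2 + x^2*z^2 + y^4 + y^2*z^2 + 4*x*y*z - 4*x^2 - 4*y^2 + 2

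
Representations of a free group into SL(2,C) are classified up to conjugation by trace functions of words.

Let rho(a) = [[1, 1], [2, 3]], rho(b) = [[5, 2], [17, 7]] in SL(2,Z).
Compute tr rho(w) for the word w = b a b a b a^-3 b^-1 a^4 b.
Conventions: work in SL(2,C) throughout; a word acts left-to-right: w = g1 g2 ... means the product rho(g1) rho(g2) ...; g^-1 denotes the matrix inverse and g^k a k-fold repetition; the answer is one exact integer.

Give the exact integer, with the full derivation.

2410011714

rho(b) = [[5, 2], [17, 7]]
... * rho(a) = [[1, 1], [2, 3]]  ->  [[9, 11], [31, 38]]
... * rho(b) = [[5, 2], [17, 7]]  ->  [[232, 95], [801, 328]]
... * rho(a) = [[1, 1], [2, 3]]  ->  [[422, 517], [1457, 1785]]
... * rho(b) = [[5, 2], [17, 7]]  ->  [[10899, 4463], [37630, 15409]]
... * rho(a^-1) = [[3, -1], [-2, 1]]  ->  [[23771, -6436], [82072, -22221]]
... * rho(a^-1) = [[3, -1], [-2, 1]]  ->  [[84185, -30207], [290658, -104293]]
... * rho(a^-1) = [[3, -1], [-2, 1]]  ->  [[312969, -114392], [1080560, -394951]]
... * rho(b^-1) = [[7, -2], [-17, 5]]  ->  [[4135447, -1197898], [14278087, -4135875]]
... * rho(a) = [[1, 1], [2, 3]]  ->  [[1739651, 541753], [6006337, 1870462]]
... * rho(a) = [[1, 1], [2, 3]]  ->  [[2823157, 3364910], [9747261, 11617723]]
... * rho(a) = [[1, 1], [2, 3]]  ->  [[9552977, 12917887], [32982707, 44600430]]
... * rho(a) = [[1, 1], [2, 3]]  ->  [[35388751, 48306638], [122183567, 166783997]]
... * rho(b) = [[5, 2], [17, 7]]  ->  [[998156601, 408923968], [3446245784, 1411855113]]
tr = 998156601 + 1411855113 = 2410011714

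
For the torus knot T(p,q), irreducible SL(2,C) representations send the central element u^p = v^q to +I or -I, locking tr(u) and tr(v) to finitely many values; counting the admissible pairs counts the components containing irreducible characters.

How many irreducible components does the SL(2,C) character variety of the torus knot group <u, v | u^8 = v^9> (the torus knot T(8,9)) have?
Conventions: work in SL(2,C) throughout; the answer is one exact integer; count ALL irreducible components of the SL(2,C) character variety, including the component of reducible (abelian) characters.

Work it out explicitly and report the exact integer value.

For T(8,9): irreducibility forces the central element u^8 = v^9 to one of +I, -I.
So on each irreducible component the traces are pinned: tr(u) = 2*cos(pi*alpha/8) with 1 <= alpha <= 7, tr(v) = 2*cos(pi*beta/9) with 1 <= beta <= 8.
Consistency of u^8 = (-1)^alpha I with v^9 = (-1)^beta I forces alpha = beta (mod 2).
count pairs: odd alpha (4 choices) x odd beta (4), plus even alpha (3) x even beta (4): 4*4 + 3*4 = 28.
That is 28 components of irreducible characters, and with the reducible (abelian) component the total is 29.

29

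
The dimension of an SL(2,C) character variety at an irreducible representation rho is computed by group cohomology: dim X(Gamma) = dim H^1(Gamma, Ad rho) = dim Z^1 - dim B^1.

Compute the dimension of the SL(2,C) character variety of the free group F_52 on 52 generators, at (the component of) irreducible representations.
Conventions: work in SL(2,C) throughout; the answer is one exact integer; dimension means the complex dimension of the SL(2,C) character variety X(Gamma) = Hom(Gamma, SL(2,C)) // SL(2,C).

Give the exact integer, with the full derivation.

153

Gamma = F_52 has 52 generators and no relators.
So Z^1 = (sl_2)^52 in full: dim Z^1 = 156.
At an irreducible rho the centralizer of the image in sl_2 is 0, so the coboundary map sl_2 -> Z^1 is injective: dim B^1 = 3.
dim X = dim H^1 = dim Z^1 - dim B^1 = 156 - 3 = 153.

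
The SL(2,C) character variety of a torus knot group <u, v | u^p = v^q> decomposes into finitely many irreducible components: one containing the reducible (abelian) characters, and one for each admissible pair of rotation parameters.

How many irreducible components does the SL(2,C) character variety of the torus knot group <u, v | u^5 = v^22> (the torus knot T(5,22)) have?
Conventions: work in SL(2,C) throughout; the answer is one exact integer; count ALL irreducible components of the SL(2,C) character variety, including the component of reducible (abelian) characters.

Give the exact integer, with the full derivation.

43

Gamma = < u, v | u^5 = v^22 > (torus knot T(5,22)); the central element u^5 = v^22 acts as +I or -I in any irreducible SL(2,C) representation.
So on each irreducible component the traces are pinned: tr(u) = 2*cos(pi*alpha/5) with 1 <= alpha <= 4, tr(v) = 2*cos(pi*beta/22) with 1 <= beta <= 21.
Consistency of u^5 = (-1)^alpha I with v^22 = (-1)^beta I forces alpha = beta (mod 2).
count pairs: odd alpha (2 choices) x odd beta (11), plus even alpha (2) x even beta (10): 2*11 + 2*10 = 42.
That is 42 components of irreducible characters, and with the reducible (abelian) component the total is 43.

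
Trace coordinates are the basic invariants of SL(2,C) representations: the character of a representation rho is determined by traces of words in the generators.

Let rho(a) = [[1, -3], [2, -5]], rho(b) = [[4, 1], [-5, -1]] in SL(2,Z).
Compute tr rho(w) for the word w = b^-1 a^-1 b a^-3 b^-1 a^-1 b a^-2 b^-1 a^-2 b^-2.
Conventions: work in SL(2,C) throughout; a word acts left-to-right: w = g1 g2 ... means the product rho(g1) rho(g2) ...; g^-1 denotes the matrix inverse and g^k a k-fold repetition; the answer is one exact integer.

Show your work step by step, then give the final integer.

rho(b^-1) = [[-1, -1], [5, 4]]
... * rho(a^-1) = [[-5, 3], [-2, 1]]  ->  [[7, -4], [-33, 19]]
... * rho(b) = [[4, 1], [-5, -1]]  ->  [[48, 11], [-227, -52]]
... * rho(a^-1) = [[-5, 3], [-2, 1]]  ->  [[-262, 155], [1239, -733]]
... * rho(a^-1) = [[-5, 3], [-2, 1]]  ->  [[1000, -631], [-4729, 2984]]
... * rho(a^-1) = [[-5, 3], [-2, 1]]  ->  [[-3738, 2369], [17677, -11203]]
... * rho(b^-1) = [[-1, -1], [5, 4]]  ->  [[15583, 13214], [-73692, -62489]]
... * rho(a^-1) = [[-5, 3], [-2, 1]]  ->  [[-104343, 59963], [493438, -283565]]
... * rho(b) = [[4, 1], [-5, -1]]  ->  [[-717187, -164306], [3391577, 777003]]
... * rho(a^-1) = [[-5, 3], [-2, 1]]  ->  [[3914547, -2315867], [-18511891, 10951734]]
... * rho(a^-1) = [[-5, 3], [-2, 1]]  ->  [[-14941001, 9427774], [70655987, -44583939]]
... * rho(b^-1) = [[-1, -1], [5, 4]]  ->  [[62079871, 52652097], [-293575682, -248991743]]
... * rho(a^-1) = [[-5, 3], [-2, 1]]  ->  [[-415703549, 238891710], [1965861896, -1129718789]]
... * rho(a^-1) = [[-5, 3], [-2, 1]]  ->  [[1600734325, -1008218937], [-7569871902, 4767866899]]
... * rho(b^-1) = [[-1, -1], [5, 4]]  ->  [[-6641829010, -5633610073], [31409206397, 26641339498]]
... * rho(b^-1) = [[-1, -1], [5, 4]]  ->  [[-21526221355, -15892611282], [101797491093, 75156151595]]
tr = -21526221355 + 75156151595 = 53629930240

53629930240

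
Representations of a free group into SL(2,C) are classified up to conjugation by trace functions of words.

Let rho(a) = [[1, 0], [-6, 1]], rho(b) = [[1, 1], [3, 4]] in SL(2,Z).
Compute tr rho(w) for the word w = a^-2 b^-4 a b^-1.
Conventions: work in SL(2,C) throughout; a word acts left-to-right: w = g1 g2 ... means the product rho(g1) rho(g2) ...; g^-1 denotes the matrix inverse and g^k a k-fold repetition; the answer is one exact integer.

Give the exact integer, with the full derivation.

rho(a^-1) = [[1, 0], [6, 1]]
... * rho(a^-1) = [[1, 0], [6, 1]]  ->  [[1, 0], [12, 1]]
... * rho(b^-1) = [[4, -1], [-3, 1]]  ->  [[4, -1], [45, -11]]
... * rho(b^-1) = [[4, -1], [-3, 1]]  ->  [[19, -5], [213, -56]]
... * rho(b^-1) = [[4, -1], [-3, 1]]  ->  [[91, -24], [1020, -269]]
... * rho(b^-1) = [[4, -1], [-3, 1]]  ->  [[436, -115], [4887, -1289]]
... * rho(a) = [[1, 0], [-6, 1]]  ->  [[1126, -115], [12621, -1289]]
... * rho(b^-1) = [[4, -1], [-3, 1]]  ->  [[4849, -1241], [54351, -13910]]
tr = 4849 + -13910 = -9061

-9061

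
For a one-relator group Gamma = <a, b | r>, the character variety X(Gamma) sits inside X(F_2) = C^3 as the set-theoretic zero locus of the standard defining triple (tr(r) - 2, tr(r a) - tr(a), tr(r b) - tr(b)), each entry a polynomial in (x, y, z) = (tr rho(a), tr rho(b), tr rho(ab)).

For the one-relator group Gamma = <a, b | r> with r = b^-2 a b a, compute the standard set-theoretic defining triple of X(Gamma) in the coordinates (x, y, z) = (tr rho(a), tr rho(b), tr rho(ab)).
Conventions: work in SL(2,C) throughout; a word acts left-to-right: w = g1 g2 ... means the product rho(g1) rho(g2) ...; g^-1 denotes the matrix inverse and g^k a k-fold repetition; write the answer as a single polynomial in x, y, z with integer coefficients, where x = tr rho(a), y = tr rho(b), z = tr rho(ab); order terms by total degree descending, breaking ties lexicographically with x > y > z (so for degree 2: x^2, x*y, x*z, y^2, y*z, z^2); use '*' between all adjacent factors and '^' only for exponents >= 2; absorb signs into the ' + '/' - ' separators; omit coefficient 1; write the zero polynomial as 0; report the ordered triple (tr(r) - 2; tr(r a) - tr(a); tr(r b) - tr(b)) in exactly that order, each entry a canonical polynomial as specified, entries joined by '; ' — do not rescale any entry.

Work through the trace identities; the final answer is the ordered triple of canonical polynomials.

x*y^2*z - y^3 - y*z^2 - x*z + 3*y - 2; x^2*y^2*z - x*y^3 - x*y*z^2 - x^2*z + 2*x*y - x + z; x*y*z - y^2 - z^2 - y + 2

trace(a b a) = trace(a)*trace(b a) - trace(b)  (reduce the a square) = x*z - y
so trace(a b a b) = trace(a b)*trace(a b) - trace(1)  (split on a) = z^2 - 2
trace(b^-1 a b a) = trace(a b a)*trace(b) - trace(a b a b)  (eliminate b^-1) = x*y*z - y^2 - z^2 + 2
reduce: trace(b^-2 a b a) = trace(b^-1 a b a)*trace(b) - trace(b^-1 a b a b)  (eliminate b^-1) = x*y^2*z - y^3 - y*z^2 - x*z + 3*y
so trace(a b a^2) = trace(a)*trace(b a^2) - trace(b a)  (reduce the a square) = x^2*z - x*y - z
reduce: trace(b a b) = trace(b)*trace(a b) - trace(a)  (reduce the b square) = y*z - x
trace(a b a^2 b) = trace(a)*trace(b a b a) - trace(b a b)  (reduce the a square) = x*z^2 - y*z - x
trace(a b a^2 b^-1) = trace(a b a^2)*trace(b) - trace(a b a^2 b)  (eliminate b^-1) = x^2*y*z - x*y^2 - x*z^2 + x
so trace(b^-2 a b a^2) = trace(a b a^2 b^-1)*trace(b) - trace(a b a^2)  (eliminate b^-1) = x^2*y^2*z - x*y^3 - x*y*z^2 - x^2*z + 2*x*y + z
assemble the triple (trace(r) - 2; trace(r a) - x; trace(r b) - y)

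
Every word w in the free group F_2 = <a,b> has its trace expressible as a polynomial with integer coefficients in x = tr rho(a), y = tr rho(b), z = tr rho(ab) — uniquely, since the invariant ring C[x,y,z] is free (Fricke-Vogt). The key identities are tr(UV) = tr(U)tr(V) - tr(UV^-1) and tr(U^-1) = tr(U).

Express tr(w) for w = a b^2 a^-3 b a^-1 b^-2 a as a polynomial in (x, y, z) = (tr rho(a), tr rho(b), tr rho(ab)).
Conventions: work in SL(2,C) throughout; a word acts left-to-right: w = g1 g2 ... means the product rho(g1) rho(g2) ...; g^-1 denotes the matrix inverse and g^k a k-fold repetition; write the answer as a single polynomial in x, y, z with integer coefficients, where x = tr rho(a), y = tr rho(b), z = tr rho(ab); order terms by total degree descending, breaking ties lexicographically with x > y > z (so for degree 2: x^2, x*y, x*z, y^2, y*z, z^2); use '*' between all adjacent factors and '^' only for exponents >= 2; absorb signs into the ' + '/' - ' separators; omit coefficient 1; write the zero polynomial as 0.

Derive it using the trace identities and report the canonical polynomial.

-x^5*y^4*z + x^6*y^3 + x^4*y^5 + 2*x^4*y^3*z^2 - x^5*y^2*z + x^3*y^4*z - x^3*y^2*z^3 - 6*x^4*y^3 - 2*x^2*y^5 - 3*x^2*y^3*z^2 + 4*x^3*y^2*z + x*y^4*z + x*y^2*z^3 + x^4*y + 9*x^2*y^3 + x^2*y*z^2 - 4*x*y^2*z - 3*x^2*y - x*z - y

tr(b^2) = tr(b) * tr(b) - tr(1)  (reduce the b square) = y^2 - 2
and tr(b^2 a) = tr(b) * tr(a b) - tr(a)  (reduce the b square) = y*z - x
and tr(b^2 a^-1) = tr(b^2) * tr(a) - tr(b^2 a)  (eliminate a^-1) = x*y^2 - y*z - x
and tr(b^2 a^2) = tr(a) * tr(b^2 a) - tr(b^2)  (reduce the a square) = x*y*z - x^2 - y^2 + 2
next, tr(b a^3 b) = tr(a) * tr(b^2 a^2) - tr(b^2 a)  (reduce the a square) = x^2*y*z - x^3 - x*y^2 - y*z + 3*x
tr(a b a) = tr(a) * tr(b a) - tr(b)  (reduce the a square) = x*z - y
and tr(b a^3) = tr(a) * tr(a b a) - tr(a b)  (reduce the a square) = x^2*z - x*y - z
and tr(b a^3 b^2) = tr(b) * tr(b a^3 b) - tr(b a^3)  (reduce the b square) = x^2*y^2*z - x^3*y - x*y^3 - x^2*z - y^2*z + 4*x*y + z
tr(a b a b) = tr(a b) * tr(a b) - tr(1)  (split on a) = z^2 - 2
tr(b^2 a b a) = tr(b) * tr(a b a b) - tr(a b a)  (reduce the b square) = y*z^2 - x*z - y
tr(b^2 a b) = tr(b) * tr(b a b) - tr(b a)  (reduce the b square) = y^2*z - x*y - z
tr(b^2 a b a^2) = tr(a) * tr(b^2 a b a) - tr(b^2 a b)  (reduce the a square) = x*y*z^2 - x^2*z - y^2*z + z
and tr(b a^3 b^2 a) = tr(a) * tr(b^2 a b a^2) - tr(b^2 a b a)  (reduce the a square) = x^2*y*z^2 - x^3*z - x*y^2*z - y*z^2 + 2*x*z + y
next, tr(a^2 b^2 a^-1 b a) = tr(b a^3 b^2) * tr(a) - tr(b a^3 b^2 a)  (eliminate a^-1) = x^3*y^2*z - x^4*y - x^2*y^3 - x^2*y*z^2 + 4*x^2*y + y*z^2 - x*z - y
next, tr(a b a^2 b) = tr(a) * tr(b a b a) - tr(b a b)  (reduce the a square) = x*z^2 - y*z - x
next, tr(b a b a^2 b^2) = tr(b) * tr(a b a^2 b^2) - tr(a b a^2 b)  (reduce the b square) = x*y^2*z^2 - x^2*y*z - y^3*z - x*z^2 + 2*y*z + x
next, tr(a b a b a b) = tr(b a b a) * tr(b a) - tr(a b)  (split on b) = z^3 - 3*z
tr(b^2 a b a b a) = tr(b) * tr(a b a b a b) - tr(a b a b a)  (reduce the b square) = y*z^3 - x*z^2 - 2*y*z + x
tr(b^2 a b a b) = tr(b) * tr(b a b a b) - tr(b a b a)  (reduce the b square) = y^2*z^2 - x*y*z - y^2 - z^2 + 2
tr(b a b a^2 b^2 a) = tr(a) * tr(b^2 a b a b a) - tr(b^2 a b a b)  (reduce the a square) = x*y*z^3 - x^2*z^2 - y^2*z^2 - x*y*z + x^2 + y^2 + z^2 - 2
and tr(a^2 b^2 a^-1 b a b) = tr(b a b a^2 b^2) * tr(a) - tr(b a b a^2 b^2 a)  (eliminate a^-1) = x^2*y^2*z^2 - x^3*y*z - x*y^3*z - x*y*z^3 + y^2*z^2 + 3*x*y*z - y^2 - z^2 + 2
tr(a^-1 b a b^-1 a^2 b^2) = tr(a^2 b^2 a^-1 b a) * tr(b) - tr(a^2 b^2 a^-1 b a b)  (eliminate b^-1) = x^3*y^3*z - x^4*y^2 - x^2*y^4 - 2*x^2*y^2*z^2 + x^3*y*z + x*y^3*z + x*y*z^3 + 4*x^2*y^2 - 4*x*y*z + z^2 - 2
next, tr(b a b^-1 a^2 b^2) = tr(a^2 b^3 a) * tr(b) - tr(a^2 b^3 a b)  (eliminate b^-1) = x^2*y^3*z - x^3*y^2 - x*y^4 - x*y^2*z^2 + 4*x*y^2 + x*z^2 - y*z - x
and tr(b a b^-1 a^2 b^2 a^-2) = tr(a^-1 b a b^-1 a^2 b^2) * tr(a) - tr(a^-1 b a b^-1 a^2 b^2 a)  (eliminate a^-1) = x^4*y^3*z - x^5*y^2 - x^3*y^4 - 2*x^3*y^2*z^2 + x^4*y*z + x^2*y*z^3 + 5*x^3*y^2 + x*y^4 + x*y^2*z^2 - 4*x^2*y*z - 4*x*y^2 + y*z - x
next, tr(b^-1 a^2 b^2 a^-3 b a) = tr(b a b^-1 a^2 b^2 a^-2) * tr(a) - tr(b a b^-1 a^2 b^2 a^-1)  (eliminate a^-1) = x^5*y^3*z - x^6*y^2 - x^4*y^4 - 2*x^4*y^2*z^2 + x^5*y*z - x^3*y^3*z + x^3*y*z^3 + 6*x^4*y^2 + 2*x^2*y^4 + 3*x^2*y^2*z^2 - 5*x^3*y*z - x*y^3*z - x*y*z^3 - 8*x^2*y^2 + 5*x*y*z - x^2 - z^2 + 2
next, tr(b^-1 a^2 b^2 a^-3 b a^-1) = tr(b^-1 a^2 b^2 a^-3 b) * tr(a) - tr(b^-1 a^2 b^2 a^-3 b a)  (eliminate a^-1) = -x^5*y^3*z + x^6*y^2 + x^4*y^4 + 2*x^4*y^2*z^2 - x^5*y*z + x^3*y^3*z - x^3*y*z^3 - 6*x^4*y^2 - 2*x^2*y^4 - 3*x^2*y^2*z^2 + 5*x^3*y*z + x*y^3*z + x*y*z^3 + 9*x^2*y^2 - 6*x*y*z + z^2 - 2
and tr(b a b^2 a^-1) = tr(b a b^2) * tr(a) - tr(b a b^2 a)  (eliminate a^-1) = x*y^2*z - x^2*y - y*z^2 + y
tr(a^-2 b a b^2) = tr(b a b^2 a^-1) * tr(a) - tr(b a b^2)  (eliminate a^-1) = x^2*y^2*z - x^3*y - x*y*z^2 - y^2*z + 2*x*y + z
and tr(a b^2 a^-3 b) = tr(a^-2 b a b^2) * tr(a) - tr(a^-2 b a b^2 a)  (eliminate a^-1) = x^3*y^2*z - x^4*y - x^2*y*z^2 - 2*x*y^2*z + 3*x^2*y + y*z^2 + x*z - y
tr(a b^2 a^-3 b a^-1 b^-2 a) = tr(b^-1 a^2 b^2 a^-3 b a^-1) * tr(b) - tr(b^-1 a^2 b^2 a^-3 b a^-1 b)  (eliminate b^-1) = -x^5*y^4*z + x^6*y^3 + x^4*y^5 + 2*x^4*y^3*z^2 - x^5*y^2*z + x^3*y^4*z - x^3*y^2*z^3 - 6*x^4*y^3 - 2*x^2*y^5 - 3*x^2*y^3*z^2 + 4*x^3*y^2*z + x*y^4*z + x*y^2*z^3 + x^4*y + 9*x^2*y^3 + x^2*y*z^2 - 4*x*y^2*z - 3*x^2*y - x*z - y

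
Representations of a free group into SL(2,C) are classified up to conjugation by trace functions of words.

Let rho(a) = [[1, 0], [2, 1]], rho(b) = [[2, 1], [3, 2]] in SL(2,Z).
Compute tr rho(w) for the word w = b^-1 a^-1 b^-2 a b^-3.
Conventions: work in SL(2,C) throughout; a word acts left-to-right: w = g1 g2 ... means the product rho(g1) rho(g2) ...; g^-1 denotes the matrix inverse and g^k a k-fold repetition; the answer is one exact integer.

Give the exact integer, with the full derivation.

rho(b^-1) = [[2, -1], [-3, 2]]
... * rho(a^-1) = [[1, 0], [-2, 1]]  ->  [[4, -1], [-7, 2]]
... * rho(b^-1) = [[2, -1], [-3, 2]]  ->  [[11, -6], [-20, 11]]
... * rho(b^-1) = [[2, -1], [-3, 2]]  ->  [[40, -23], [-73, 42]]
... * rho(a) = [[1, 0], [2, 1]]  ->  [[-6, -23], [11, 42]]
... * rho(b^-1) = [[2, -1], [-3, 2]]  ->  [[57, -40], [-104, 73]]
... * rho(b^-1) = [[2, -1], [-3, 2]]  ->  [[234, -137], [-427, 250]]
... * rho(b^-1) = [[2, -1], [-3, 2]]  ->  [[879, -508], [-1604, 927]]
tr = 879 + 927 = 1806

1806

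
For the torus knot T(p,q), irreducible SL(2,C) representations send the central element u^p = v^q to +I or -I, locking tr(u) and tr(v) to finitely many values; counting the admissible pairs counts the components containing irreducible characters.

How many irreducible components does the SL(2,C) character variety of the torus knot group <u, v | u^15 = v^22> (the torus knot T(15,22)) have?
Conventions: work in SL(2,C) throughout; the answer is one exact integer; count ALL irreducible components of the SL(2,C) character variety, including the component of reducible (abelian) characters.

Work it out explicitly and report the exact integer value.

148

Gamma = < u, v | u^15 = v^22 > (torus knot T(15,22)); the central element u^15 = v^22 acts as +I or -I in any irreducible SL(2,C) representation.
On an irreducible component, tr(u) is locked at 2*cos(pi*alpha/15) for some alpha in 1..14, and tr(v) at 2*cos(pi*beta/22) for some beta in 1..21.
u^15 = (-1)^alpha I and v^22 = (-1)^beta I must agree, so alpha and beta have equal parity.
count pairs: odd alpha (7 choices) x odd beta (11), plus even alpha (7) x even beta (10): 7*11 + 7*10 = 147.
components with irreducible characters: 147; plus the single component of reducible (abelian) characters: total 148.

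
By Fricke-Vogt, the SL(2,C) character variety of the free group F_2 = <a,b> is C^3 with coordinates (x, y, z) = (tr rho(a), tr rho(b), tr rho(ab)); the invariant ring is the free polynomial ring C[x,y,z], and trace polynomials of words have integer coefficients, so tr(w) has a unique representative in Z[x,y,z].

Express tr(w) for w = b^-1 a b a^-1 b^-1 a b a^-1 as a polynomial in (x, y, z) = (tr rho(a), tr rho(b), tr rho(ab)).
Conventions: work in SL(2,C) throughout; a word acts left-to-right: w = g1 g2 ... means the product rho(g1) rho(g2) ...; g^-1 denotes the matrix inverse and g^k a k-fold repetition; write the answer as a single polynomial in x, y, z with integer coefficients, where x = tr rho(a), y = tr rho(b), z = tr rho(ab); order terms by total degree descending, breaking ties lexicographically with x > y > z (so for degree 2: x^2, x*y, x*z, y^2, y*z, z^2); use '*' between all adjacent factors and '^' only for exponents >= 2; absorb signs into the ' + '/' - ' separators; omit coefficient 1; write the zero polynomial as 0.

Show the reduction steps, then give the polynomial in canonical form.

so trace(b^2) = trace(b) trace(b) - trace(1)   [square of b] = y^2 - 2
trace(b a b) = trace(b) trace(a b) - trace(a)   [square of b] = y*z - x
trace(b a b^2) = trace(b) trace(b a b) - trace(b a)   [square of b] = y^2*z - x*y - z
trace(a b a b) = trace(a b) trace(a b) - trace(1)   [split at a repeated a] = z^2 - 2
trace(a b a) = trace(a) trace(b a) - trace(b)   [square of a] = x*z - y
trace(b a b^2 a) = trace(b) trace(a b a b) - trace(a b a)   [square of b] = y*z^2 - x*z - y
trace(a b^2 a^-1 b) = trace(b a b^2) trace(a) - trace(b a b^2 a)   [inverse elimination on a] = x*y^2*z - x^2*y - y*z^2 + y
so trace(b a^-1 b^-1 a b) = trace(a b^2 a^-1) trace(b) - trace(a b^2 a^-1 b)   [inverse elimination on b] = -x*y^2*z + x^2*y + y^3 + y*z^2 - 3*y
so trace(b a^2 b) = trace(a) trace(b^2 a) - trace(b^2)   [square of a] = x*y*z - x^2 - y^2 + 2
reduce: trace(b a^2 b a) = trace(a) trace(b a b a) - trace(b a b)   [square of a] = x*z^2 - y*z - x
trace(a b a^-1 b a) = trace(b a^2 b) trace(a) - trace(b a^2 b a)   [inverse elimination on a] = x^2*y*z - x^3 - x*y^2 - x*z^2 + y*z + 3*x
so trace(a b a^2) = trace(a) trace(a b a) - trace(a b)   [square of a] = x^2*z - x*y - z
trace(a b^2 a b a) = trace(b) trace(a b a^2 b) - trace(a b a^2)   [square of b] = x*y*z^2 - x^2*z - y^2*z + z
trace(a b a b a b) = trace(a b a b) trace(a b) - trace(b a)   [split at a repeated a] = z^3 - 3*z
trace(a b^2 a b a b) = trace(b) trace(a b a b a b) - trace(a b a b a)   [square of b] = y*z^3 - x*z^2 - 2*y*z + x
trace(b a b a b^-1 a b) = trace(a b^2 a b a) trace(b) - trace(a b^2 a b a b)   [inverse elimination on b] = x*y^2*z^2 - x^2*y*z - y^3*z - y*z^3 + x*z^2 + 3*y*z - x
trace(a b a b a b a) = trace(a) trace(b a b a b a) - trace(b a b a b)   [square of a] = x*z^3 - y*z^2 - 2*x*z + y
so trace(a b a b a b a b) = trace(b a b a b a) trace(b a) - trace(a b a b)   [split at a repeated b] = z^4 - 4*z^2 + 2
trace(b a b a b^-1 a b a) = trace(a b a b a b a) trace(b) - trace(a b a b a b a b)   [inverse elimination on b] = x*y*z^3 - y^2*z^2 - z^4 - 2*x*y*z + y^2 + 4*z^2 - 2
reduce: trace(b^-1 a b a^-1 b a b a) = trace(b a b a b^-1 a b) trace(a) - trace(b a b a b^-1 a b a)   [inverse elimination on a] = x^2*y^2*z^2 - x^3*y*z - x*y^3*z - 2*x*y*z^3 + x^2*z^2 + y^2*z^2 + z^4 + 5*x*y*z - x^2 - y^2 - 4*z^2 + 2
reduce: trace(a b a^-1 b^-1 a b a^-1 b) = trace(b^-1 a b a^-1 b a b) trace(a) - trace(b^-1 a b a^-1 b a b a)   [inverse elimination on a] = -x^2*y^2*z^2 + 2*x^3*y*z + x*y^3*z + 2*x*y*z^3 - x^4 - x^2*y^2 - 2*x^2*z^2 - y^2*z^2 - z^4 - 4*x*y*z + 4*x^2 + y^2 + 4*z^2 - 2
reduce: trace(b^-1 a b a^-1 b^-1 a b a^-1) = trace(a b a^-1 b^-1 a b a^-1) trace(b) - trace(a b a^-1 b^-1 a b a^-1 b)   [inverse elimination on b] = x^2*y^2*z^2 - 2*x^3*y*z - 2*x*y^3*z - 2*x*y*z^3 + x^4 + 2*x^2*y^2 + 2*x^2*z^2 + y^4 + 2*y^2*z^2 + z^4 + 4*x*y*z - 4*x^2 - 4*y^2 - 4*z^2 + 2

x^2*y^2*z^2 - 2*x^3*y*z - 2*x*y^3*z - 2*x*y*z^3 + x^4 + 2*x^2*y^2 + 2*x^2*z^2 + y^4 + 2*y^2*z^2 + z^4 + 4*x*y*z - 4*x^2 - 4*y^2 - 4*z^2 + 2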